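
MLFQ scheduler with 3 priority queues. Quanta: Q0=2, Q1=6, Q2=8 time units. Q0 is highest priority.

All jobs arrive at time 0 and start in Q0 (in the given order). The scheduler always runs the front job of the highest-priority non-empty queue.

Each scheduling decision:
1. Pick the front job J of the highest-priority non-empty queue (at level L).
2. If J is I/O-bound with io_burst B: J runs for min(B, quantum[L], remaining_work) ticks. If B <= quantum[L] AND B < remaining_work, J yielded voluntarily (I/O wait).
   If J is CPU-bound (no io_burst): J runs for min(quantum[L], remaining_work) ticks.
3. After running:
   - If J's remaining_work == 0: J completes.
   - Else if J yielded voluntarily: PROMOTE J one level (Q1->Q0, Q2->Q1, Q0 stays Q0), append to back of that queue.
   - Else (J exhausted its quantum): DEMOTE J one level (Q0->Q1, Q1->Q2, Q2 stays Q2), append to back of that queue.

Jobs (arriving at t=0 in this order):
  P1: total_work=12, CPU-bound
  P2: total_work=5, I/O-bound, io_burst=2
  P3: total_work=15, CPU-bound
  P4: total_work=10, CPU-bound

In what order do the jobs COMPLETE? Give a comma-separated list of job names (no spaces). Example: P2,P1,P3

Answer: P2,P1,P3,P4

Derivation:
t=0-2: P1@Q0 runs 2, rem=10, quantum used, demote→Q1. Q0=[P2,P3,P4] Q1=[P1] Q2=[]
t=2-4: P2@Q0 runs 2, rem=3, I/O yield, promote→Q0. Q0=[P3,P4,P2] Q1=[P1] Q2=[]
t=4-6: P3@Q0 runs 2, rem=13, quantum used, demote→Q1. Q0=[P4,P2] Q1=[P1,P3] Q2=[]
t=6-8: P4@Q0 runs 2, rem=8, quantum used, demote→Q1. Q0=[P2] Q1=[P1,P3,P4] Q2=[]
t=8-10: P2@Q0 runs 2, rem=1, I/O yield, promote→Q0. Q0=[P2] Q1=[P1,P3,P4] Q2=[]
t=10-11: P2@Q0 runs 1, rem=0, completes. Q0=[] Q1=[P1,P3,P4] Q2=[]
t=11-17: P1@Q1 runs 6, rem=4, quantum used, demote→Q2. Q0=[] Q1=[P3,P4] Q2=[P1]
t=17-23: P3@Q1 runs 6, rem=7, quantum used, demote→Q2. Q0=[] Q1=[P4] Q2=[P1,P3]
t=23-29: P4@Q1 runs 6, rem=2, quantum used, demote→Q2. Q0=[] Q1=[] Q2=[P1,P3,P4]
t=29-33: P1@Q2 runs 4, rem=0, completes. Q0=[] Q1=[] Q2=[P3,P4]
t=33-40: P3@Q2 runs 7, rem=0, completes. Q0=[] Q1=[] Q2=[P4]
t=40-42: P4@Q2 runs 2, rem=0, completes. Q0=[] Q1=[] Q2=[]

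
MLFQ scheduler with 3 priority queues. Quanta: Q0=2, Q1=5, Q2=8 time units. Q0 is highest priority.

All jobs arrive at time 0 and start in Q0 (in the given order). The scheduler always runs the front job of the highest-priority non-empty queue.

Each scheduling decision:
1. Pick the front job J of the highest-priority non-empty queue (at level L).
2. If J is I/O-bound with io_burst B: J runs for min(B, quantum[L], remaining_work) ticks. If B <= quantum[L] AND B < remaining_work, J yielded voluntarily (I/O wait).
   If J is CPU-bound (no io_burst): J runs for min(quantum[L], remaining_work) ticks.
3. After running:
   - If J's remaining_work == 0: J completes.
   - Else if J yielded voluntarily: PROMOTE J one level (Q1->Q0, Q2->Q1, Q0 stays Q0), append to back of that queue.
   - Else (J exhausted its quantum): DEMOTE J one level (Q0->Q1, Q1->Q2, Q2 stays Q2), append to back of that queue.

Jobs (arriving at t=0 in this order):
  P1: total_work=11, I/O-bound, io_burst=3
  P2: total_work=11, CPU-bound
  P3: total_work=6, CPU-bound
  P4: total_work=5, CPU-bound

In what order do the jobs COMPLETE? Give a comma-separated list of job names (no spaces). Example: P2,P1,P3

t=0-2: P1@Q0 runs 2, rem=9, quantum used, demote→Q1. Q0=[P2,P3,P4] Q1=[P1] Q2=[]
t=2-4: P2@Q0 runs 2, rem=9, quantum used, demote→Q1. Q0=[P3,P4] Q1=[P1,P2] Q2=[]
t=4-6: P3@Q0 runs 2, rem=4, quantum used, demote→Q1. Q0=[P4] Q1=[P1,P2,P3] Q2=[]
t=6-8: P4@Q0 runs 2, rem=3, quantum used, demote→Q1. Q0=[] Q1=[P1,P2,P3,P4] Q2=[]
t=8-11: P1@Q1 runs 3, rem=6, I/O yield, promote→Q0. Q0=[P1] Q1=[P2,P3,P4] Q2=[]
t=11-13: P1@Q0 runs 2, rem=4, quantum used, demote→Q1. Q0=[] Q1=[P2,P3,P4,P1] Q2=[]
t=13-18: P2@Q1 runs 5, rem=4, quantum used, demote→Q2. Q0=[] Q1=[P3,P4,P1] Q2=[P2]
t=18-22: P3@Q1 runs 4, rem=0, completes. Q0=[] Q1=[P4,P1] Q2=[P2]
t=22-25: P4@Q1 runs 3, rem=0, completes. Q0=[] Q1=[P1] Q2=[P2]
t=25-28: P1@Q1 runs 3, rem=1, I/O yield, promote→Q0. Q0=[P1] Q1=[] Q2=[P2]
t=28-29: P1@Q0 runs 1, rem=0, completes. Q0=[] Q1=[] Q2=[P2]
t=29-33: P2@Q2 runs 4, rem=0, completes. Q0=[] Q1=[] Q2=[]

Answer: P3,P4,P1,P2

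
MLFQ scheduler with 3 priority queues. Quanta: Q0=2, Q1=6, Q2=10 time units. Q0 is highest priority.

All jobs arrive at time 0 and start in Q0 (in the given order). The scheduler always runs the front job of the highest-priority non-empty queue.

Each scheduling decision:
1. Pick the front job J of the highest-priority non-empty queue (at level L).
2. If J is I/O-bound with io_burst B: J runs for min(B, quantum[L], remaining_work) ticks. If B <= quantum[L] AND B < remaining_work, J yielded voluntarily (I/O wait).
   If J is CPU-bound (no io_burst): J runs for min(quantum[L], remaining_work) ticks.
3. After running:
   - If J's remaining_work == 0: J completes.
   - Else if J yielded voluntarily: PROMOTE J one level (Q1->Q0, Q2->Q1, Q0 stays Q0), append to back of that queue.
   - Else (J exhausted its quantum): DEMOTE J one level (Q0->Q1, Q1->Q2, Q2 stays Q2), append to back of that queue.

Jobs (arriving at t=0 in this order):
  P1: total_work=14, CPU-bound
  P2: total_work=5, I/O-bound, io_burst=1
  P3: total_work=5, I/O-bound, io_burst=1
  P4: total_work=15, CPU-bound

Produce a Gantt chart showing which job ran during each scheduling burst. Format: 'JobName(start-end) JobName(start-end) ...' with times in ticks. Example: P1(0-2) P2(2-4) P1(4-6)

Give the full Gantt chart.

Answer: P1(0-2) P2(2-3) P3(3-4) P4(4-6) P2(6-7) P3(7-8) P2(8-9) P3(9-10) P2(10-11) P3(11-12) P2(12-13) P3(13-14) P1(14-20) P4(20-26) P1(26-32) P4(32-39)

Derivation:
t=0-2: P1@Q0 runs 2, rem=12, quantum used, demote→Q1. Q0=[P2,P3,P4] Q1=[P1] Q2=[]
t=2-3: P2@Q0 runs 1, rem=4, I/O yield, promote→Q0. Q0=[P3,P4,P2] Q1=[P1] Q2=[]
t=3-4: P3@Q0 runs 1, rem=4, I/O yield, promote→Q0. Q0=[P4,P2,P3] Q1=[P1] Q2=[]
t=4-6: P4@Q0 runs 2, rem=13, quantum used, demote→Q1. Q0=[P2,P3] Q1=[P1,P4] Q2=[]
t=6-7: P2@Q0 runs 1, rem=3, I/O yield, promote→Q0. Q0=[P3,P2] Q1=[P1,P4] Q2=[]
t=7-8: P3@Q0 runs 1, rem=3, I/O yield, promote→Q0. Q0=[P2,P3] Q1=[P1,P4] Q2=[]
t=8-9: P2@Q0 runs 1, rem=2, I/O yield, promote→Q0. Q0=[P3,P2] Q1=[P1,P4] Q2=[]
t=9-10: P3@Q0 runs 1, rem=2, I/O yield, promote→Q0. Q0=[P2,P3] Q1=[P1,P4] Q2=[]
t=10-11: P2@Q0 runs 1, rem=1, I/O yield, promote→Q0. Q0=[P3,P2] Q1=[P1,P4] Q2=[]
t=11-12: P3@Q0 runs 1, rem=1, I/O yield, promote→Q0. Q0=[P2,P3] Q1=[P1,P4] Q2=[]
t=12-13: P2@Q0 runs 1, rem=0, completes. Q0=[P3] Q1=[P1,P4] Q2=[]
t=13-14: P3@Q0 runs 1, rem=0, completes. Q0=[] Q1=[P1,P4] Q2=[]
t=14-20: P1@Q1 runs 6, rem=6, quantum used, demote→Q2. Q0=[] Q1=[P4] Q2=[P1]
t=20-26: P4@Q1 runs 6, rem=7, quantum used, demote→Q2. Q0=[] Q1=[] Q2=[P1,P4]
t=26-32: P1@Q2 runs 6, rem=0, completes. Q0=[] Q1=[] Q2=[P4]
t=32-39: P4@Q2 runs 7, rem=0, completes. Q0=[] Q1=[] Q2=[]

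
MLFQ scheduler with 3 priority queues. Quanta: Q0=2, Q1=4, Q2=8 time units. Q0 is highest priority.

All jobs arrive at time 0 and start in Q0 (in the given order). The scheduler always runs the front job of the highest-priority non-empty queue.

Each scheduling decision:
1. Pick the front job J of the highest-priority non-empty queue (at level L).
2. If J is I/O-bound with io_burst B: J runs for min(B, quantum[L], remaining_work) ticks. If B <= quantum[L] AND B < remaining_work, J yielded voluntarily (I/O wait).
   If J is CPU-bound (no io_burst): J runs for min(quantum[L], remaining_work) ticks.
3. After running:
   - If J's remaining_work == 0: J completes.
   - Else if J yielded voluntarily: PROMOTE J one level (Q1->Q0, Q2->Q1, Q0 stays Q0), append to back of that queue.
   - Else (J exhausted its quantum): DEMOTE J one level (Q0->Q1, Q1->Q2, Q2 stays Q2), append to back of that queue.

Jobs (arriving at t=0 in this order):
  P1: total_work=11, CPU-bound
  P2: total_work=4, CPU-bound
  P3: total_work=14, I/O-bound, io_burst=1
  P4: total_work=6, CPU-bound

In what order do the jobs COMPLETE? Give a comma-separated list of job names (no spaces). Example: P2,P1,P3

t=0-2: P1@Q0 runs 2, rem=9, quantum used, demote→Q1. Q0=[P2,P3,P4] Q1=[P1] Q2=[]
t=2-4: P2@Q0 runs 2, rem=2, quantum used, demote→Q1. Q0=[P3,P4] Q1=[P1,P2] Q2=[]
t=4-5: P3@Q0 runs 1, rem=13, I/O yield, promote→Q0. Q0=[P4,P3] Q1=[P1,P2] Q2=[]
t=5-7: P4@Q0 runs 2, rem=4, quantum used, demote→Q1. Q0=[P3] Q1=[P1,P2,P4] Q2=[]
t=7-8: P3@Q0 runs 1, rem=12, I/O yield, promote→Q0. Q0=[P3] Q1=[P1,P2,P4] Q2=[]
t=8-9: P3@Q0 runs 1, rem=11, I/O yield, promote→Q0. Q0=[P3] Q1=[P1,P2,P4] Q2=[]
t=9-10: P3@Q0 runs 1, rem=10, I/O yield, promote→Q0. Q0=[P3] Q1=[P1,P2,P4] Q2=[]
t=10-11: P3@Q0 runs 1, rem=9, I/O yield, promote→Q0. Q0=[P3] Q1=[P1,P2,P4] Q2=[]
t=11-12: P3@Q0 runs 1, rem=8, I/O yield, promote→Q0. Q0=[P3] Q1=[P1,P2,P4] Q2=[]
t=12-13: P3@Q0 runs 1, rem=7, I/O yield, promote→Q0. Q0=[P3] Q1=[P1,P2,P4] Q2=[]
t=13-14: P3@Q0 runs 1, rem=6, I/O yield, promote→Q0. Q0=[P3] Q1=[P1,P2,P4] Q2=[]
t=14-15: P3@Q0 runs 1, rem=5, I/O yield, promote→Q0. Q0=[P3] Q1=[P1,P2,P4] Q2=[]
t=15-16: P3@Q0 runs 1, rem=4, I/O yield, promote→Q0. Q0=[P3] Q1=[P1,P2,P4] Q2=[]
t=16-17: P3@Q0 runs 1, rem=3, I/O yield, promote→Q0. Q0=[P3] Q1=[P1,P2,P4] Q2=[]
t=17-18: P3@Q0 runs 1, rem=2, I/O yield, promote→Q0. Q0=[P3] Q1=[P1,P2,P4] Q2=[]
t=18-19: P3@Q0 runs 1, rem=1, I/O yield, promote→Q0. Q0=[P3] Q1=[P1,P2,P4] Q2=[]
t=19-20: P3@Q0 runs 1, rem=0, completes. Q0=[] Q1=[P1,P2,P4] Q2=[]
t=20-24: P1@Q1 runs 4, rem=5, quantum used, demote→Q2. Q0=[] Q1=[P2,P4] Q2=[P1]
t=24-26: P2@Q1 runs 2, rem=0, completes. Q0=[] Q1=[P4] Q2=[P1]
t=26-30: P4@Q1 runs 4, rem=0, completes. Q0=[] Q1=[] Q2=[P1]
t=30-35: P1@Q2 runs 5, rem=0, completes. Q0=[] Q1=[] Q2=[]

Answer: P3,P2,P4,P1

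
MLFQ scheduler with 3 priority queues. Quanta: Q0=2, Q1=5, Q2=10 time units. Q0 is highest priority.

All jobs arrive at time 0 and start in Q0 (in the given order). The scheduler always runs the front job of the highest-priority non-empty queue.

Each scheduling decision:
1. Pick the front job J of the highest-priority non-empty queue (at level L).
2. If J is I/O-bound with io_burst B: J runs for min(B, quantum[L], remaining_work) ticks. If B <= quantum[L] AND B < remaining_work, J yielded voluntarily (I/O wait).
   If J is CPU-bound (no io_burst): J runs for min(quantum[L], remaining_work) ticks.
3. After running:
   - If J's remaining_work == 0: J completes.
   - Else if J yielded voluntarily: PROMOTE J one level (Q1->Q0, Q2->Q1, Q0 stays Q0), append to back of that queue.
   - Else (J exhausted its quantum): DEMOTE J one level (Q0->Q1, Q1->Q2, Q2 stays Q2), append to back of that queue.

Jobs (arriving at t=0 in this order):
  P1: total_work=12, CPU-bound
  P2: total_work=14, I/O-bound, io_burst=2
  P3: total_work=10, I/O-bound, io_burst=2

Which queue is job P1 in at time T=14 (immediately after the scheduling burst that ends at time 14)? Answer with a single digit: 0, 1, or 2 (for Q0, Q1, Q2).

Answer: 1

Derivation:
t=0-2: P1@Q0 runs 2, rem=10, quantum used, demote→Q1. Q0=[P2,P3] Q1=[P1] Q2=[]
t=2-4: P2@Q0 runs 2, rem=12, I/O yield, promote→Q0. Q0=[P3,P2] Q1=[P1] Q2=[]
t=4-6: P3@Q0 runs 2, rem=8, I/O yield, promote→Q0. Q0=[P2,P3] Q1=[P1] Q2=[]
t=6-8: P2@Q0 runs 2, rem=10, I/O yield, promote→Q0. Q0=[P3,P2] Q1=[P1] Q2=[]
t=8-10: P3@Q0 runs 2, rem=6, I/O yield, promote→Q0. Q0=[P2,P3] Q1=[P1] Q2=[]
t=10-12: P2@Q0 runs 2, rem=8, I/O yield, promote→Q0. Q0=[P3,P2] Q1=[P1] Q2=[]
t=12-14: P3@Q0 runs 2, rem=4, I/O yield, promote→Q0. Q0=[P2,P3] Q1=[P1] Q2=[]
t=14-16: P2@Q0 runs 2, rem=6, I/O yield, promote→Q0. Q0=[P3,P2] Q1=[P1] Q2=[]
t=16-18: P3@Q0 runs 2, rem=2, I/O yield, promote→Q0. Q0=[P2,P3] Q1=[P1] Q2=[]
t=18-20: P2@Q0 runs 2, rem=4, I/O yield, promote→Q0. Q0=[P3,P2] Q1=[P1] Q2=[]
t=20-22: P3@Q0 runs 2, rem=0, completes. Q0=[P2] Q1=[P1] Q2=[]
t=22-24: P2@Q0 runs 2, rem=2, I/O yield, promote→Q0. Q0=[P2] Q1=[P1] Q2=[]
t=24-26: P2@Q0 runs 2, rem=0, completes. Q0=[] Q1=[P1] Q2=[]
t=26-31: P1@Q1 runs 5, rem=5, quantum used, demote→Q2. Q0=[] Q1=[] Q2=[P1]
t=31-36: P1@Q2 runs 5, rem=0, completes. Q0=[] Q1=[] Q2=[]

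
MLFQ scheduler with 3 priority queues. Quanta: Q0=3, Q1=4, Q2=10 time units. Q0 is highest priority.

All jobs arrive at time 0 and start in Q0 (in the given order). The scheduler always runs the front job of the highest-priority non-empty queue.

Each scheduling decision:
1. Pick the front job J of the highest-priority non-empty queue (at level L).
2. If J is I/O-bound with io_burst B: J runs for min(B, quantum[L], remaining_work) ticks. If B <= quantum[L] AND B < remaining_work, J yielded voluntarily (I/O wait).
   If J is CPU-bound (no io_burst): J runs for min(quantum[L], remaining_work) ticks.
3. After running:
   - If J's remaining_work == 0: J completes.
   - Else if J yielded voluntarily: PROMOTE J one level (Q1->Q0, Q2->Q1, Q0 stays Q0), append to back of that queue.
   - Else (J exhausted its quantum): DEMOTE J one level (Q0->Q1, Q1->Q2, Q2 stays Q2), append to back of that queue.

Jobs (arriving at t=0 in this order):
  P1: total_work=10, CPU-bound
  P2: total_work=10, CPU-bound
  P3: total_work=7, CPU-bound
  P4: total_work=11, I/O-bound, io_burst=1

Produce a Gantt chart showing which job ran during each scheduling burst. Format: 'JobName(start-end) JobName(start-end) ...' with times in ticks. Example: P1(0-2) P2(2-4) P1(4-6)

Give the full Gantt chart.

Answer: P1(0-3) P2(3-6) P3(6-9) P4(9-10) P4(10-11) P4(11-12) P4(12-13) P4(13-14) P4(14-15) P4(15-16) P4(16-17) P4(17-18) P4(18-19) P4(19-20) P1(20-24) P2(24-28) P3(28-32) P1(32-35) P2(35-38)

Derivation:
t=0-3: P1@Q0 runs 3, rem=7, quantum used, demote→Q1. Q0=[P2,P3,P4] Q1=[P1] Q2=[]
t=3-6: P2@Q0 runs 3, rem=7, quantum used, demote→Q1. Q0=[P3,P4] Q1=[P1,P2] Q2=[]
t=6-9: P3@Q0 runs 3, rem=4, quantum used, demote→Q1. Q0=[P4] Q1=[P1,P2,P3] Q2=[]
t=9-10: P4@Q0 runs 1, rem=10, I/O yield, promote→Q0. Q0=[P4] Q1=[P1,P2,P3] Q2=[]
t=10-11: P4@Q0 runs 1, rem=9, I/O yield, promote→Q0. Q0=[P4] Q1=[P1,P2,P3] Q2=[]
t=11-12: P4@Q0 runs 1, rem=8, I/O yield, promote→Q0. Q0=[P4] Q1=[P1,P2,P3] Q2=[]
t=12-13: P4@Q0 runs 1, rem=7, I/O yield, promote→Q0. Q0=[P4] Q1=[P1,P2,P3] Q2=[]
t=13-14: P4@Q0 runs 1, rem=6, I/O yield, promote→Q0. Q0=[P4] Q1=[P1,P2,P3] Q2=[]
t=14-15: P4@Q0 runs 1, rem=5, I/O yield, promote→Q0. Q0=[P4] Q1=[P1,P2,P3] Q2=[]
t=15-16: P4@Q0 runs 1, rem=4, I/O yield, promote→Q0. Q0=[P4] Q1=[P1,P2,P3] Q2=[]
t=16-17: P4@Q0 runs 1, rem=3, I/O yield, promote→Q0. Q0=[P4] Q1=[P1,P2,P3] Q2=[]
t=17-18: P4@Q0 runs 1, rem=2, I/O yield, promote→Q0. Q0=[P4] Q1=[P1,P2,P3] Q2=[]
t=18-19: P4@Q0 runs 1, rem=1, I/O yield, promote→Q0. Q0=[P4] Q1=[P1,P2,P3] Q2=[]
t=19-20: P4@Q0 runs 1, rem=0, completes. Q0=[] Q1=[P1,P2,P3] Q2=[]
t=20-24: P1@Q1 runs 4, rem=3, quantum used, demote→Q2. Q0=[] Q1=[P2,P3] Q2=[P1]
t=24-28: P2@Q1 runs 4, rem=3, quantum used, demote→Q2. Q0=[] Q1=[P3] Q2=[P1,P2]
t=28-32: P3@Q1 runs 4, rem=0, completes. Q0=[] Q1=[] Q2=[P1,P2]
t=32-35: P1@Q2 runs 3, rem=0, completes. Q0=[] Q1=[] Q2=[P2]
t=35-38: P2@Q2 runs 3, rem=0, completes. Q0=[] Q1=[] Q2=[]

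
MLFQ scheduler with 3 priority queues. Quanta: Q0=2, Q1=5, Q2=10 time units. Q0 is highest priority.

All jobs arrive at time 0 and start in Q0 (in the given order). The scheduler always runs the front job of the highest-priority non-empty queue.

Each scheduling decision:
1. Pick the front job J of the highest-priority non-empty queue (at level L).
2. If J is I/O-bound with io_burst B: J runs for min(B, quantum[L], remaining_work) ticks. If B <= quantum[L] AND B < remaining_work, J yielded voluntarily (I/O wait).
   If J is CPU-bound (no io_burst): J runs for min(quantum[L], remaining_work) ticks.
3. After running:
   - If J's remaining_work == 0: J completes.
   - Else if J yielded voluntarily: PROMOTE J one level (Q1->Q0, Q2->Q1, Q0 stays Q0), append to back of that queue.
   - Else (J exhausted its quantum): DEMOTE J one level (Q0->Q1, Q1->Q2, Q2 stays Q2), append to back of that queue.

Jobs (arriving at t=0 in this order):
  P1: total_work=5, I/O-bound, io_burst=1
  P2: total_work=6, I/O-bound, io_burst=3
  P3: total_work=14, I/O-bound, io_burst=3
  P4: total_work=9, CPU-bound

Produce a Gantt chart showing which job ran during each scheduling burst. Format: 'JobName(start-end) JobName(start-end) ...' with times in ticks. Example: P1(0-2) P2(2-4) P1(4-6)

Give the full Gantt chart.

t=0-1: P1@Q0 runs 1, rem=4, I/O yield, promote→Q0. Q0=[P2,P3,P4,P1] Q1=[] Q2=[]
t=1-3: P2@Q0 runs 2, rem=4, quantum used, demote→Q1. Q0=[P3,P4,P1] Q1=[P2] Q2=[]
t=3-5: P3@Q0 runs 2, rem=12, quantum used, demote→Q1. Q0=[P4,P1] Q1=[P2,P3] Q2=[]
t=5-7: P4@Q0 runs 2, rem=7, quantum used, demote→Q1. Q0=[P1] Q1=[P2,P3,P4] Q2=[]
t=7-8: P1@Q0 runs 1, rem=3, I/O yield, promote→Q0. Q0=[P1] Q1=[P2,P3,P4] Q2=[]
t=8-9: P1@Q0 runs 1, rem=2, I/O yield, promote→Q0. Q0=[P1] Q1=[P2,P3,P4] Q2=[]
t=9-10: P1@Q0 runs 1, rem=1, I/O yield, promote→Q0. Q0=[P1] Q1=[P2,P3,P4] Q2=[]
t=10-11: P1@Q0 runs 1, rem=0, completes. Q0=[] Q1=[P2,P3,P4] Q2=[]
t=11-14: P2@Q1 runs 3, rem=1, I/O yield, promote→Q0. Q0=[P2] Q1=[P3,P4] Q2=[]
t=14-15: P2@Q0 runs 1, rem=0, completes. Q0=[] Q1=[P3,P4] Q2=[]
t=15-18: P3@Q1 runs 3, rem=9, I/O yield, promote→Q0. Q0=[P3] Q1=[P4] Q2=[]
t=18-20: P3@Q0 runs 2, rem=7, quantum used, demote→Q1. Q0=[] Q1=[P4,P3] Q2=[]
t=20-25: P4@Q1 runs 5, rem=2, quantum used, demote→Q2. Q0=[] Q1=[P3] Q2=[P4]
t=25-28: P3@Q1 runs 3, rem=4, I/O yield, promote→Q0. Q0=[P3] Q1=[] Q2=[P4]
t=28-30: P3@Q0 runs 2, rem=2, quantum used, demote→Q1. Q0=[] Q1=[P3] Q2=[P4]
t=30-32: P3@Q1 runs 2, rem=0, completes. Q0=[] Q1=[] Q2=[P4]
t=32-34: P4@Q2 runs 2, rem=0, completes. Q0=[] Q1=[] Q2=[]

Answer: P1(0-1) P2(1-3) P3(3-5) P4(5-7) P1(7-8) P1(8-9) P1(9-10) P1(10-11) P2(11-14) P2(14-15) P3(15-18) P3(18-20) P4(20-25) P3(25-28) P3(28-30) P3(30-32) P4(32-34)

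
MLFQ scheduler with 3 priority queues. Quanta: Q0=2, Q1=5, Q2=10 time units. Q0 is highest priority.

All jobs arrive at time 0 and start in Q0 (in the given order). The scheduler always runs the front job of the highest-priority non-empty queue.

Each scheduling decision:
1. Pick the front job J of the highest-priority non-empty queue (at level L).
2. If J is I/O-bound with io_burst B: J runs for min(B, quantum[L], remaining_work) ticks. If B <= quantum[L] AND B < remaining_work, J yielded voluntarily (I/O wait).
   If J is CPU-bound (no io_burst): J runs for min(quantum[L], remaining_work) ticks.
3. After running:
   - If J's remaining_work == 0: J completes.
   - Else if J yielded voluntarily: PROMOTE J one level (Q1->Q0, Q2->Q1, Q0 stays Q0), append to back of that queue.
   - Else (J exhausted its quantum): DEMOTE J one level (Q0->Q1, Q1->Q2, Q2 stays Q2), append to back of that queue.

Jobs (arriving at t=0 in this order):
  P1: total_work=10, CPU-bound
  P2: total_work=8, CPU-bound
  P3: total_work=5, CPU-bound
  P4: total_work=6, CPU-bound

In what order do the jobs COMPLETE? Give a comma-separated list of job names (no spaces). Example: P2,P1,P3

Answer: P3,P4,P1,P2

Derivation:
t=0-2: P1@Q0 runs 2, rem=8, quantum used, demote→Q1. Q0=[P2,P3,P4] Q1=[P1] Q2=[]
t=2-4: P2@Q0 runs 2, rem=6, quantum used, demote→Q1. Q0=[P3,P4] Q1=[P1,P2] Q2=[]
t=4-6: P3@Q0 runs 2, rem=3, quantum used, demote→Q1. Q0=[P4] Q1=[P1,P2,P3] Q2=[]
t=6-8: P4@Q0 runs 2, rem=4, quantum used, demote→Q1. Q0=[] Q1=[P1,P2,P3,P4] Q2=[]
t=8-13: P1@Q1 runs 5, rem=3, quantum used, demote→Q2. Q0=[] Q1=[P2,P3,P4] Q2=[P1]
t=13-18: P2@Q1 runs 5, rem=1, quantum used, demote→Q2. Q0=[] Q1=[P3,P4] Q2=[P1,P2]
t=18-21: P3@Q1 runs 3, rem=0, completes. Q0=[] Q1=[P4] Q2=[P1,P2]
t=21-25: P4@Q1 runs 4, rem=0, completes. Q0=[] Q1=[] Q2=[P1,P2]
t=25-28: P1@Q2 runs 3, rem=0, completes. Q0=[] Q1=[] Q2=[P2]
t=28-29: P2@Q2 runs 1, rem=0, completes. Q0=[] Q1=[] Q2=[]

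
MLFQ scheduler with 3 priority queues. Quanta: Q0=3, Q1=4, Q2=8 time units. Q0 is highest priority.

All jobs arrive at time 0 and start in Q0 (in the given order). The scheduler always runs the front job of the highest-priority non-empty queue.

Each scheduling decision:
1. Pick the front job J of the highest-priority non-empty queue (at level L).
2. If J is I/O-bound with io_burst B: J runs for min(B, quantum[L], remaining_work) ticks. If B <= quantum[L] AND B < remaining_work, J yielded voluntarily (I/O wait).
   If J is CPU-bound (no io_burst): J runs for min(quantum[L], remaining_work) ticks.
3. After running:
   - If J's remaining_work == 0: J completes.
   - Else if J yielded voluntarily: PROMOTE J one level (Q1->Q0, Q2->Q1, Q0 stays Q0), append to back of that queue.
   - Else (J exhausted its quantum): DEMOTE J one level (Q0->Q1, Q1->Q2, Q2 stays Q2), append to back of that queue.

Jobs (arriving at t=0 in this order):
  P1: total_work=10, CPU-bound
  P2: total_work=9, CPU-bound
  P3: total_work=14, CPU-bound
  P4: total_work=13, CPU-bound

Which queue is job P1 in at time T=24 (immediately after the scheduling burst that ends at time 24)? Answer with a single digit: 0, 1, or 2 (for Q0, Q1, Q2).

Answer: 2

Derivation:
t=0-3: P1@Q0 runs 3, rem=7, quantum used, demote→Q1. Q0=[P2,P3,P4] Q1=[P1] Q2=[]
t=3-6: P2@Q0 runs 3, rem=6, quantum used, demote→Q1. Q0=[P3,P4] Q1=[P1,P2] Q2=[]
t=6-9: P3@Q0 runs 3, rem=11, quantum used, demote→Q1. Q0=[P4] Q1=[P1,P2,P3] Q2=[]
t=9-12: P4@Q0 runs 3, rem=10, quantum used, demote→Q1. Q0=[] Q1=[P1,P2,P3,P4] Q2=[]
t=12-16: P1@Q1 runs 4, rem=3, quantum used, demote→Q2. Q0=[] Q1=[P2,P3,P4] Q2=[P1]
t=16-20: P2@Q1 runs 4, rem=2, quantum used, demote→Q2. Q0=[] Q1=[P3,P4] Q2=[P1,P2]
t=20-24: P3@Q1 runs 4, rem=7, quantum used, demote→Q2. Q0=[] Q1=[P4] Q2=[P1,P2,P3]
t=24-28: P4@Q1 runs 4, rem=6, quantum used, demote→Q2. Q0=[] Q1=[] Q2=[P1,P2,P3,P4]
t=28-31: P1@Q2 runs 3, rem=0, completes. Q0=[] Q1=[] Q2=[P2,P3,P4]
t=31-33: P2@Q2 runs 2, rem=0, completes. Q0=[] Q1=[] Q2=[P3,P4]
t=33-40: P3@Q2 runs 7, rem=0, completes. Q0=[] Q1=[] Q2=[P4]
t=40-46: P4@Q2 runs 6, rem=0, completes. Q0=[] Q1=[] Q2=[]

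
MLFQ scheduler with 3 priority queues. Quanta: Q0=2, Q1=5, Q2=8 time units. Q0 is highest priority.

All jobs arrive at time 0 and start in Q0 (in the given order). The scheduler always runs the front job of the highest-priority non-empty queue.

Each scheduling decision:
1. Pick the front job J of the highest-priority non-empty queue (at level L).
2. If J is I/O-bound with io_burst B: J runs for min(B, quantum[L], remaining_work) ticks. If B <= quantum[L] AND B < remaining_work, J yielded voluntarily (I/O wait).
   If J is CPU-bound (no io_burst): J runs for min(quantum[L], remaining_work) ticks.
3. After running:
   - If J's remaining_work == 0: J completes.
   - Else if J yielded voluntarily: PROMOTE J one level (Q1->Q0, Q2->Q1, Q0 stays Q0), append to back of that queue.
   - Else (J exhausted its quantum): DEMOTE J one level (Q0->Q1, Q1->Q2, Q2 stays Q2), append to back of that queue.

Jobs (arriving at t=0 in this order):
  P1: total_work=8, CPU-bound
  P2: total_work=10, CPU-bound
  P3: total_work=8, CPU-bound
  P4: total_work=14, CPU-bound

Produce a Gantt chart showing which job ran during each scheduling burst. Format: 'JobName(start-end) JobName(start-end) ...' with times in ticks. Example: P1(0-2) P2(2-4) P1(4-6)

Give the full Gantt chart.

t=0-2: P1@Q0 runs 2, rem=6, quantum used, demote→Q1. Q0=[P2,P3,P4] Q1=[P1] Q2=[]
t=2-4: P2@Q0 runs 2, rem=8, quantum used, demote→Q1. Q0=[P3,P4] Q1=[P1,P2] Q2=[]
t=4-6: P3@Q0 runs 2, rem=6, quantum used, demote→Q1. Q0=[P4] Q1=[P1,P2,P3] Q2=[]
t=6-8: P4@Q0 runs 2, rem=12, quantum used, demote→Q1. Q0=[] Q1=[P1,P2,P3,P4] Q2=[]
t=8-13: P1@Q1 runs 5, rem=1, quantum used, demote→Q2. Q0=[] Q1=[P2,P3,P4] Q2=[P1]
t=13-18: P2@Q1 runs 5, rem=3, quantum used, demote→Q2. Q0=[] Q1=[P3,P4] Q2=[P1,P2]
t=18-23: P3@Q1 runs 5, rem=1, quantum used, demote→Q2. Q0=[] Q1=[P4] Q2=[P1,P2,P3]
t=23-28: P4@Q1 runs 5, rem=7, quantum used, demote→Q2. Q0=[] Q1=[] Q2=[P1,P2,P3,P4]
t=28-29: P1@Q2 runs 1, rem=0, completes. Q0=[] Q1=[] Q2=[P2,P3,P4]
t=29-32: P2@Q2 runs 3, rem=0, completes. Q0=[] Q1=[] Q2=[P3,P4]
t=32-33: P3@Q2 runs 1, rem=0, completes. Q0=[] Q1=[] Q2=[P4]
t=33-40: P4@Q2 runs 7, rem=0, completes. Q0=[] Q1=[] Q2=[]

Answer: P1(0-2) P2(2-4) P3(4-6) P4(6-8) P1(8-13) P2(13-18) P3(18-23) P4(23-28) P1(28-29) P2(29-32) P3(32-33) P4(33-40)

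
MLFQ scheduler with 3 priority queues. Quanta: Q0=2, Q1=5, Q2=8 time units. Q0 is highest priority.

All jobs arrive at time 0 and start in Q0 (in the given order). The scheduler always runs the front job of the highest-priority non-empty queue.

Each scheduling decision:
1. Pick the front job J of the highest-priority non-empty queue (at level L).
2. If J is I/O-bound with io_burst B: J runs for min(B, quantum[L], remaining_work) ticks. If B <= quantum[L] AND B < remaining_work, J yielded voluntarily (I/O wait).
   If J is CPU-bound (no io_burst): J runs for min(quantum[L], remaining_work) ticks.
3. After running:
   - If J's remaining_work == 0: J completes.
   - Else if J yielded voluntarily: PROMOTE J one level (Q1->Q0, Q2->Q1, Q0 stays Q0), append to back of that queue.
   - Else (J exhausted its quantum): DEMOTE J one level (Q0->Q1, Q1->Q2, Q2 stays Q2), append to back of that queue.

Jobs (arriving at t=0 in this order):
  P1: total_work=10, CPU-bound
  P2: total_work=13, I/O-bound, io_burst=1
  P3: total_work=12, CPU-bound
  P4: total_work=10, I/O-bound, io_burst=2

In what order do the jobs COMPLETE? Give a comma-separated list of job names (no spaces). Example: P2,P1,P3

Answer: P4,P2,P1,P3

Derivation:
t=0-2: P1@Q0 runs 2, rem=8, quantum used, demote→Q1. Q0=[P2,P3,P4] Q1=[P1] Q2=[]
t=2-3: P2@Q0 runs 1, rem=12, I/O yield, promote→Q0. Q0=[P3,P4,P2] Q1=[P1] Q2=[]
t=3-5: P3@Q0 runs 2, rem=10, quantum used, demote→Q1. Q0=[P4,P2] Q1=[P1,P3] Q2=[]
t=5-7: P4@Q0 runs 2, rem=8, I/O yield, promote→Q0. Q0=[P2,P4] Q1=[P1,P3] Q2=[]
t=7-8: P2@Q0 runs 1, rem=11, I/O yield, promote→Q0. Q0=[P4,P2] Q1=[P1,P3] Q2=[]
t=8-10: P4@Q0 runs 2, rem=6, I/O yield, promote→Q0. Q0=[P2,P4] Q1=[P1,P3] Q2=[]
t=10-11: P2@Q0 runs 1, rem=10, I/O yield, promote→Q0. Q0=[P4,P2] Q1=[P1,P3] Q2=[]
t=11-13: P4@Q0 runs 2, rem=4, I/O yield, promote→Q0. Q0=[P2,P4] Q1=[P1,P3] Q2=[]
t=13-14: P2@Q0 runs 1, rem=9, I/O yield, promote→Q0. Q0=[P4,P2] Q1=[P1,P3] Q2=[]
t=14-16: P4@Q0 runs 2, rem=2, I/O yield, promote→Q0. Q0=[P2,P4] Q1=[P1,P3] Q2=[]
t=16-17: P2@Q0 runs 1, rem=8, I/O yield, promote→Q0. Q0=[P4,P2] Q1=[P1,P3] Q2=[]
t=17-19: P4@Q0 runs 2, rem=0, completes. Q0=[P2] Q1=[P1,P3] Q2=[]
t=19-20: P2@Q0 runs 1, rem=7, I/O yield, promote→Q0. Q0=[P2] Q1=[P1,P3] Q2=[]
t=20-21: P2@Q0 runs 1, rem=6, I/O yield, promote→Q0. Q0=[P2] Q1=[P1,P3] Q2=[]
t=21-22: P2@Q0 runs 1, rem=5, I/O yield, promote→Q0. Q0=[P2] Q1=[P1,P3] Q2=[]
t=22-23: P2@Q0 runs 1, rem=4, I/O yield, promote→Q0. Q0=[P2] Q1=[P1,P3] Q2=[]
t=23-24: P2@Q0 runs 1, rem=3, I/O yield, promote→Q0. Q0=[P2] Q1=[P1,P3] Q2=[]
t=24-25: P2@Q0 runs 1, rem=2, I/O yield, promote→Q0. Q0=[P2] Q1=[P1,P3] Q2=[]
t=25-26: P2@Q0 runs 1, rem=1, I/O yield, promote→Q0. Q0=[P2] Q1=[P1,P3] Q2=[]
t=26-27: P2@Q0 runs 1, rem=0, completes. Q0=[] Q1=[P1,P3] Q2=[]
t=27-32: P1@Q1 runs 5, rem=3, quantum used, demote→Q2. Q0=[] Q1=[P3] Q2=[P1]
t=32-37: P3@Q1 runs 5, rem=5, quantum used, demote→Q2. Q0=[] Q1=[] Q2=[P1,P3]
t=37-40: P1@Q2 runs 3, rem=0, completes. Q0=[] Q1=[] Q2=[P3]
t=40-45: P3@Q2 runs 5, rem=0, completes. Q0=[] Q1=[] Q2=[]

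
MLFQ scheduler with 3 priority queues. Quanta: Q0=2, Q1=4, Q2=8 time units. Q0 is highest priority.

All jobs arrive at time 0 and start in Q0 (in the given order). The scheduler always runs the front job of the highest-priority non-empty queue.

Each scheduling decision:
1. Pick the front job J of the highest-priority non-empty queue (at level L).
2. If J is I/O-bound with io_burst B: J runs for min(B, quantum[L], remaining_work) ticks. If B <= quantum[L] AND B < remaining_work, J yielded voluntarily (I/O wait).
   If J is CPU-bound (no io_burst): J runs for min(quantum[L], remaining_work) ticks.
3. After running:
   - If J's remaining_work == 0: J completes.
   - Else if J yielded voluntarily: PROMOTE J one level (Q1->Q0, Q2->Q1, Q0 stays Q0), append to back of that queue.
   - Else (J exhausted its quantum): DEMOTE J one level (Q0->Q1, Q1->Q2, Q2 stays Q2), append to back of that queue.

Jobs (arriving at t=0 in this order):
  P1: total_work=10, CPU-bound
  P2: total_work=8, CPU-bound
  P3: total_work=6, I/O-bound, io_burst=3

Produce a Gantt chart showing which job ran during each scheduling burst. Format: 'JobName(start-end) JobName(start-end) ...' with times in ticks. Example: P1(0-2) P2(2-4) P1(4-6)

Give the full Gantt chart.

t=0-2: P1@Q0 runs 2, rem=8, quantum used, demote→Q1. Q0=[P2,P3] Q1=[P1] Q2=[]
t=2-4: P2@Q0 runs 2, rem=6, quantum used, demote→Q1. Q0=[P3] Q1=[P1,P2] Q2=[]
t=4-6: P3@Q0 runs 2, rem=4, quantum used, demote→Q1. Q0=[] Q1=[P1,P2,P3] Q2=[]
t=6-10: P1@Q1 runs 4, rem=4, quantum used, demote→Q2. Q0=[] Q1=[P2,P3] Q2=[P1]
t=10-14: P2@Q1 runs 4, rem=2, quantum used, demote→Q2. Q0=[] Q1=[P3] Q2=[P1,P2]
t=14-17: P3@Q1 runs 3, rem=1, I/O yield, promote→Q0. Q0=[P3] Q1=[] Q2=[P1,P2]
t=17-18: P3@Q0 runs 1, rem=0, completes. Q0=[] Q1=[] Q2=[P1,P2]
t=18-22: P1@Q2 runs 4, rem=0, completes. Q0=[] Q1=[] Q2=[P2]
t=22-24: P2@Q2 runs 2, rem=0, completes. Q0=[] Q1=[] Q2=[]

Answer: P1(0-2) P2(2-4) P3(4-6) P1(6-10) P2(10-14) P3(14-17) P3(17-18) P1(18-22) P2(22-24)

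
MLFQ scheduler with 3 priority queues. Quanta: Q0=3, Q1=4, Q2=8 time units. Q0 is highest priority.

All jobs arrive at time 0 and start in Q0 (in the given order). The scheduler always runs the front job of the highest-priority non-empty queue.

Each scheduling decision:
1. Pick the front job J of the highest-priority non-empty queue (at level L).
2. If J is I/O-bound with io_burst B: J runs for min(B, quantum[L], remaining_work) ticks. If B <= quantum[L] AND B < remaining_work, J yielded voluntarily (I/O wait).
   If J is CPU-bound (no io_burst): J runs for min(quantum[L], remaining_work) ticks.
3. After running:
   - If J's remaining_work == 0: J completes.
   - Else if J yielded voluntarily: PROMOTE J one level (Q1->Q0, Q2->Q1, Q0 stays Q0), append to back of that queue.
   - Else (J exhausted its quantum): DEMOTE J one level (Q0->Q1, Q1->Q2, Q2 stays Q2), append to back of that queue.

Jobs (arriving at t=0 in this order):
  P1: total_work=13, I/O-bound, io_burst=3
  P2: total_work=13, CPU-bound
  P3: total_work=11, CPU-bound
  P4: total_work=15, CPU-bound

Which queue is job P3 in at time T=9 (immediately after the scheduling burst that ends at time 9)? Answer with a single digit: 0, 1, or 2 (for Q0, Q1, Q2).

t=0-3: P1@Q0 runs 3, rem=10, I/O yield, promote→Q0. Q0=[P2,P3,P4,P1] Q1=[] Q2=[]
t=3-6: P2@Q0 runs 3, rem=10, quantum used, demote→Q1. Q0=[P3,P4,P1] Q1=[P2] Q2=[]
t=6-9: P3@Q0 runs 3, rem=8, quantum used, demote→Q1. Q0=[P4,P1] Q1=[P2,P3] Q2=[]
t=9-12: P4@Q0 runs 3, rem=12, quantum used, demote→Q1. Q0=[P1] Q1=[P2,P3,P4] Q2=[]
t=12-15: P1@Q0 runs 3, rem=7, I/O yield, promote→Q0. Q0=[P1] Q1=[P2,P3,P4] Q2=[]
t=15-18: P1@Q0 runs 3, rem=4, I/O yield, promote→Q0. Q0=[P1] Q1=[P2,P3,P4] Q2=[]
t=18-21: P1@Q0 runs 3, rem=1, I/O yield, promote→Q0. Q0=[P1] Q1=[P2,P3,P4] Q2=[]
t=21-22: P1@Q0 runs 1, rem=0, completes. Q0=[] Q1=[P2,P3,P4] Q2=[]
t=22-26: P2@Q1 runs 4, rem=6, quantum used, demote→Q2. Q0=[] Q1=[P3,P4] Q2=[P2]
t=26-30: P3@Q1 runs 4, rem=4, quantum used, demote→Q2. Q0=[] Q1=[P4] Q2=[P2,P3]
t=30-34: P4@Q1 runs 4, rem=8, quantum used, demote→Q2. Q0=[] Q1=[] Q2=[P2,P3,P4]
t=34-40: P2@Q2 runs 6, rem=0, completes. Q0=[] Q1=[] Q2=[P3,P4]
t=40-44: P3@Q2 runs 4, rem=0, completes. Q0=[] Q1=[] Q2=[P4]
t=44-52: P4@Q2 runs 8, rem=0, completes. Q0=[] Q1=[] Q2=[]

Answer: 1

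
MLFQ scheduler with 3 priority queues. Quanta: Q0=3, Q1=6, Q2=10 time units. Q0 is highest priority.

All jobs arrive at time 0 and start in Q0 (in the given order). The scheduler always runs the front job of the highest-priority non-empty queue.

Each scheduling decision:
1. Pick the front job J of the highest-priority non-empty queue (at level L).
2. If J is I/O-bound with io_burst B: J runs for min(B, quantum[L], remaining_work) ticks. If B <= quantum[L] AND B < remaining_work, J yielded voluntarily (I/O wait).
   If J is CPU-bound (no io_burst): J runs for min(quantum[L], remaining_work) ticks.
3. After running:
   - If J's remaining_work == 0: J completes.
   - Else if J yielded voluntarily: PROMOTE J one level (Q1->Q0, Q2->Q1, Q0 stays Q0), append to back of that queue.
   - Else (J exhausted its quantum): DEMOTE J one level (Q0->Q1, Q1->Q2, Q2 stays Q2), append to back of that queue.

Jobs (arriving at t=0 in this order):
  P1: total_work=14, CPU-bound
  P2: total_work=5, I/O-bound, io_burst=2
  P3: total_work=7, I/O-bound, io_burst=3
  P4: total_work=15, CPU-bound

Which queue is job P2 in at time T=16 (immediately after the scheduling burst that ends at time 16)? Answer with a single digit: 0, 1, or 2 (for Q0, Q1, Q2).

t=0-3: P1@Q0 runs 3, rem=11, quantum used, demote→Q1. Q0=[P2,P3,P4] Q1=[P1] Q2=[]
t=3-5: P2@Q0 runs 2, rem=3, I/O yield, promote→Q0. Q0=[P3,P4,P2] Q1=[P1] Q2=[]
t=5-8: P3@Q0 runs 3, rem=4, I/O yield, promote→Q0. Q0=[P4,P2,P3] Q1=[P1] Q2=[]
t=8-11: P4@Q0 runs 3, rem=12, quantum used, demote→Q1. Q0=[P2,P3] Q1=[P1,P4] Q2=[]
t=11-13: P2@Q0 runs 2, rem=1, I/O yield, promote→Q0. Q0=[P3,P2] Q1=[P1,P4] Q2=[]
t=13-16: P3@Q0 runs 3, rem=1, I/O yield, promote→Q0. Q0=[P2,P3] Q1=[P1,P4] Q2=[]
t=16-17: P2@Q0 runs 1, rem=0, completes. Q0=[P3] Q1=[P1,P4] Q2=[]
t=17-18: P3@Q0 runs 1, rem=0, completes. Q0=[] Q1=[P1,P4] Q2=[]
t=18-24: P1@Q1 runs 6, rem=5, quantum used, demote→Q2. Q0=[] Q1=[P4] Q2=[P1]
t=24-30: P4@Q1 runs 6, rem=6, quantum used, demote→Q2. Q0=[] Q1=[] Q2=[P1,P4]
t=30-35: P1@Q2 runs 5, rem=0, completes. Q0=[] Q1=[] Q2=[P4]
t=35-41: P4@Q2 runs 6, rem=0, completes. Q0=[] Q1=[] Q2=[]

Answer: 0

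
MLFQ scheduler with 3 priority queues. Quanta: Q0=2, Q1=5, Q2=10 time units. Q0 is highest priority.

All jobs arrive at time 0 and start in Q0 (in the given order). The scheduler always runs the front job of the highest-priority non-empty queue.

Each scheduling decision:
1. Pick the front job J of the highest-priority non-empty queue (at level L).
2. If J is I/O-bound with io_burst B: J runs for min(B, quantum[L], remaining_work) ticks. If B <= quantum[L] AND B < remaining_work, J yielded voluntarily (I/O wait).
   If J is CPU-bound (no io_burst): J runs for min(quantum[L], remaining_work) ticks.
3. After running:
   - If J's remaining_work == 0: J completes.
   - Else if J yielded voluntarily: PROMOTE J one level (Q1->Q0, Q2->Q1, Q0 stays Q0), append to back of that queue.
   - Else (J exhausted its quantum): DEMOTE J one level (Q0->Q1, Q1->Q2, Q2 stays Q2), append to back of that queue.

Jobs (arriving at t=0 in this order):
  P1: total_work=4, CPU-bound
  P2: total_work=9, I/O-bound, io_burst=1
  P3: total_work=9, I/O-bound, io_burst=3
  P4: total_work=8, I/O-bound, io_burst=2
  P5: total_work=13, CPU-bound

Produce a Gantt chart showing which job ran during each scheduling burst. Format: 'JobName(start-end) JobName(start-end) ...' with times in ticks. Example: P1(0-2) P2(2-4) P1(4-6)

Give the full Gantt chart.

Answer: P1(0-2) P2(2-3) P3(3-5) P4(5-7) P5(7-9) P2(9-10) P4(10-12) P2(12-13) P4(13-15) P2(15-16) P4(16-18) P2(18-19) P2(19-20) P2(20-21) P2(21-22) P2(22-23) P1(23-25) P3(25-28) P3(28-30) P5(30-35) P3(35-37) P5(37-43)

Derivation:
t=0-2: P1@Q0 runs 2, rem=2, quantum used, demote→Q1. Q0=[P2,P3,P4,P5] Q1=[P1] Q2=[]
t=2-3: P2@Q0 runs 1, rem=8, I/O yield, promote→Q0. Q0=[P3,P4,P5,P2] Q1=[P1] Q2=[]
t=3-5: P3@Q0 runs 2, rem=7, quantum used, demote→Q1. Q0=[P4,P5,P2] Q1=[P1,P3] Q2=[]
t=5-7: P4@Q0 runs 2, rem=6, I/O yield, promote→Q0. Q0=[P5,P2,P4] Q1=[P1,P3] Q2=[]
t=7-9: P5@Q0 runs 2, rem=11, quantum used, demote→Q1. Q0=[P2,P4] Q1=[P1,P3,P5] Q2=[]
t=9-10: P2@Q0 runs 1, rem=7, I/O yield, promote→Q0. Q0=[P4,P2] Q1=[P1,P3,P5] Q2=[]
t=10-12: P4@Q0 runs 2, rem=4, I/O yield, promote→Q0. Q0=[P2,P4] Q1=[P1,P3,P5] Q2=[]
t=12-13: P2@Q0 runs 1, rem=6, I/O yield, promote→Q0. Q0=[P4,P2] Q1=[P1,P3,P5] Q2=[]
t=13-15: P4@Q0 runs 2, rem=2, I/O yield, promote→Q0. Q0=[P2,P4] Q1=[P1,P3,P5] Q2=[]
t=15-16: P2@Q0 runs 1, rem=5, I/O yield, promote→Q0. Q0=[P4,P2] Q1=[P1,P3,P5] Q2=[]
t=16-18: P4@Q0 runs 2, rem=0, completes. Q0=[P2] Q1=[P1,P3,P5] Q2=[]
t=18-19: P2@Q0 runs 1, rem=4, I/O yield, promote→Q0. Q0=[P2] Q1=[P1,P3,P5] Q2=[]
t=19-20: P2@Q0 runs 1, rem=3, I/O yield, promote→Q0. Q0=[P2] Q1=[P1,P3,P5] Q2=[]
t=20-21: P2@Q0 runs 1, rem=2, I/O yield, promote→Q0. Q0=[P2] Q1=[P1,P3,P5] Q2=[]
t=21-22: P2@Q0 runs 1, rem=1, I/O yield, promote→Q0. Q0=[P2] Q1=[P1,P3,P5] Q2=[]
t=22-23: P2@Q0 runs 1, rem=0, completes. Q0=[] Q1=[P1,P3,P5] Q2=[]
t=23-25: P1@Q1 runs 2, rem=0, completes. Q0=[] Q1=[P3,P5] Q2=[]
t=25-28: P3@Q1 runs 3, rem=4, I/O yield, promote→Q0. Q0=[P3] Q1=[P5] Q2=[]
t=28-30: P3@Q0 runs 2, rem=2, quantum used, demote→Q1. Q0=[] Q1=[P5,P3] Q2=[]
t=30-35: P5@Q1 runs 5, rem=6, quantum used, demote→Q2. Q0=[] Q1=[P3] Q2=[P5]
t=35-37: P3@Q1 runs 2, rem=0, completes. Q0=[] Q1=[] Q2=[P5]
t=37-43: P5@Q2 runs 6, rem=0, completes. Q0=[] Q1=[] Q2=[]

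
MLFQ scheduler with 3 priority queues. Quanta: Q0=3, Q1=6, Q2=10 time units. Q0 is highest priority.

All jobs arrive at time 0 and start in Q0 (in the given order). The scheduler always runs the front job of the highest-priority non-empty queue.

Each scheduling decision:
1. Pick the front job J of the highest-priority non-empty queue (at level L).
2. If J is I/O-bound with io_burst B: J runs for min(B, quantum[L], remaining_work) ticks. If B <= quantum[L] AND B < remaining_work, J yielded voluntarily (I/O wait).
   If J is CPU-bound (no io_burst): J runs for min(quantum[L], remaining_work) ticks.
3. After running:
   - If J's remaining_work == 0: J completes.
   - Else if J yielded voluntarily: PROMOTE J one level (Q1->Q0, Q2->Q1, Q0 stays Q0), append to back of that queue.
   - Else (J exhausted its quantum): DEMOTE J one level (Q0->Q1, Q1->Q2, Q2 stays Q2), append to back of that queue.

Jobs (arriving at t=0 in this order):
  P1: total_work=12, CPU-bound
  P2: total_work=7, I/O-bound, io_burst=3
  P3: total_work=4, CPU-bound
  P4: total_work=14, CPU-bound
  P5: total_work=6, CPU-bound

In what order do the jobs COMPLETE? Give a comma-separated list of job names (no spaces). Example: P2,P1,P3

Answer: P2,P3,P5,P1,P4

Derivation:
t=0-3: P1@Q0 runs 3, rem=9, quantum used, demote→Q1. Q0=[P2,P3,P4,P5] Q1=[P1] Q2=[]
t=3-6: P2@Q0 runs 3, rem=4, I/O yield, promote→Q0. Q0=[P3,P4,P5,P2] Q1=[P1] Q2=[]
t=6-9: P3@Q0 runs 3, rem=1, quantum used, demote→Q1. Q0=[P4,P5,P2] Q1=[P1,P3] Q2=[]
t=9-12: P4@Q0 runs 3, rem=11, quantum used, demote→Q1. Q0=[P5,P2] Q1=[P1,P3,P4] Q2=[]
t=12-15: P5@Q0 runs 3, rem=3, quantum used, demote→Q1. Q0=[P2] Q1=[P1,P3,P4,P5] Q2=[]
t=15-18: P2@Q0 runs 3, rem=1, I/O yield, promote→Q0. Q0=[P2] Q1=[P1,P3,P4,P5] Q2=[]
t=18-19: P2@Q0 runs 1, rem=0, completes. Q0=[] Q1=[P1,P3,P4,P5] Q2=[]
t=19-25: P1@Q1 runs 6, rem=3, quantum used, demote→Q2. Q0=[] Q1=[P3,P4,P5] Q2=[P1]
t=25-26: P3@Q1 runs 1, rem=0, completes. Q0=[] Q1=[P4,P5] Q2=[P1]
t=26-32: P4@Q1 runs 6, rem=5, quantum used, demote→Q2. Q0=[] Q1=[P5] Q2=[P1,P4]
t=32-35: P5@Q1 runs 3, rem=0, completes. Q0=[] Q1=[] Q2=[P1,P4]
t=35-38: P1@Q2 runs 3, rem=0, completes. Q0=[] Q1=[] Q2=[P4]
t=38-43: P4@Q2 runs 5, rem=0, completes. Q0=[] Q1=[] Q2=[]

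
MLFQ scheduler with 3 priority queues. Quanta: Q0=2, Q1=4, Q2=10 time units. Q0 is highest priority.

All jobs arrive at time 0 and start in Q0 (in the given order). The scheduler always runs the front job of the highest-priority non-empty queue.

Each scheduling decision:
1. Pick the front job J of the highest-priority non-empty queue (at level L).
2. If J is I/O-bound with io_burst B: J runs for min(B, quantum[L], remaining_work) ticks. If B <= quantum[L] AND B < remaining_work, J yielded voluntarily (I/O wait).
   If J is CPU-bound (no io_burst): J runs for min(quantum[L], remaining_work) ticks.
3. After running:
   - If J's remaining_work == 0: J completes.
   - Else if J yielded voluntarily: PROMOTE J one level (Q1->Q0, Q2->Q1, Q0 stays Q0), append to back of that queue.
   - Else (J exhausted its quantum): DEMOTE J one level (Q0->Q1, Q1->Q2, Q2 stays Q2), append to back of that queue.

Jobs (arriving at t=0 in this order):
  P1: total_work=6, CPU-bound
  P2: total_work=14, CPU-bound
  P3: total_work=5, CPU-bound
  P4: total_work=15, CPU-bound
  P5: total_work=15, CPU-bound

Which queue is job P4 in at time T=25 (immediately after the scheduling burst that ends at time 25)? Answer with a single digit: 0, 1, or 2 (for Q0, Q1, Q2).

t=0-2: P1@Q0 runs 2, rem=4, quantum used, demote→Q1. Q0=[P2,P3,P4,P5] Q1=[P1] Q2=[]
t=2-4: P2@Q0 runs 2, rem=12, quantum used, demote→Q1. Q0=[P3,P4,P5] Q1=[P1,P2] Q2=[]
t=4-6: P3@Q0 runs 2, rem=3, quantum used, demote→Q1. Q0=[P4,P5] Q1=[P1,P2,P3] Q2=[]
t=6-8: P4@Q0 runs 2, rem=13, quantum used, demote→Q1. Q0=[P5] Q1=[P1,P2,P3,P4] Q2=[]
t=8-10: P5@Q0 runs 2, rem=13, quantum used, demote→Q1. Q0=[] Q1=[P1,P2,P3,P4,P5] Q2=[]
t=10-14: P1@Q1 runs 4, rem=0, completes. Q0=[] Q1=[P2,P3,P4,P5] Q2=[]
t=14-18: P2@Q1 runs 4, rem=8, quantum used, demote→Q2. Q0=[] Q1=[P3,P4,P5] Q2=[P2]
t=18-21: P3@Q1 runs 3, rem=0, completes. Q0=[] Q1=[P4,P5] Q2=[P2]
t=21-25: P4@Q1 runs 4, rem=9, quantum used, demote→Q2. Q0=[] Q1=[P5] Q2=[P2,P4]
t=25-29: P5@Q1 runs 4, rem=9, quantum used, demote→Q2. Q0=[] Q1=[] Q2=[P2,P4,P5]
t=29-37: P2@Q2 runs 8, rem=0, completes. Q0=[] Q1=[] Q2=[P4,P5]
t=37-46: P4@Q2 runs 9, rem=0, completes. Q0=[] Q1=[] Q2=[P5]
t=46-55: P5@Q2 runs 9, rem=0, completes. Q0=[] Q1=[] Q2=[]

Answer: 2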